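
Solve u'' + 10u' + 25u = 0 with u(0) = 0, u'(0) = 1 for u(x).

Characteristic equation r² + 10r + 25 = 0 has discriminant (10)² - 4·(25) = 0, so r = -5 is a repeated root.
Hence u_h = (C1 + C2*x)*exp(-5*x).
Apply the initial conditions: u(0) = C1 = 0 and u'(0) = C2 - 5*C1 = 1. Solving gives C1 = 0, C2 = 1.

u = x*exp(-5*x)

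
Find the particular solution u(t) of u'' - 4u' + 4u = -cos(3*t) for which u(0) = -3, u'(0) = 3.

u = -512*exp(2*t)/169 + 5*cos(3*t)/169 + 12*sin(3*t)/169 + 115*t*exp(2*t)/13

Characteristic equation r² - 4r + 4 = 0 has discriminant (-4)² - 4·(4) = 0, so r = 2 is a repeated root.
Hence u_h = (C1 + C2*t)*exp(2*t).
Try u_p = A*cos(3*t) + B*sin(3*t). Substituting and equating the coefficients of cos(3t) and sin(3t) gives A = 5/169, B = 12/169, so u_p = 5*cos(3*t)/169 + 12*sin(3*t)/169.
General solution: u = 5*cos(3*t)/169 + 12*sin(3*t)/169 + C1*exp(2*t) + C2*t*exp(2*t).
Apply the initial conditions: u(0) = 5/169 + C1 = -3 and u'(0) = 36/169 + C2 + 2*C1 = 3. Solving gives C1 = -512/169, C2 = 115/13.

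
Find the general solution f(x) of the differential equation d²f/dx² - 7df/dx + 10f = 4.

Characteristic equation r² - 7r + 10 = 0 factors as (r - 2)(r - 5) = 0, so r = 2, 5.
Hence f_h = C1*exp(2*x) + C2*exp(5*x).
For the particular solution try f_p = A0. Substituting and matching coefficients of each power of x gives A0 = 2/5, so f_p = 2/5.

f = 2/5 + C1*exp(2*x) + C2*exp(5*x)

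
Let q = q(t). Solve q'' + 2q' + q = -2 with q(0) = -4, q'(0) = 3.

Characteristic equation r² + 2r + 1 = 0 has discriminant (2)² - 4·(1) = 0, so r = -1 is a repeated root.
Hence q_h = (C1 + C2*t)*exp(-t).
For the particular solution try q_p = A0. Substituting and matching coefficients of each power of t gives A0 = -2, so q_p = -2.
General solution: q = -2 + C1*exp(-t) + C2*t*exp(-t).
Apply the initial conditions: q(0) = -2 + C1 = -4 and q'(0) = C2 - C1 = 3. Solving gives C1 = -2, C2 = 1.

q = -2 - 2*exp(-t) + t*exp(-t)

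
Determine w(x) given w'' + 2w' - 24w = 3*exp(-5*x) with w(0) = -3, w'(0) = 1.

Characteristic equation r² + 2r - 24 = 0 factors as (r + 6)(r - 4) = 0, so r = -6, 4.
Hence w_h = C1*exp(-6*x) + C2*exp(4*x).
Try w_p = A*exp(-5*x). Substituting into the equation and dividing by exp(-5*x) gives A = -1/3, so w_p = -exp(-5*x)/3.
General solution: w = -exp(-5*x)/3 + C1*exp(-6*x) + C2*exp(4*x).
Apply the initial conditions: w(0) = -1/3 + C1 + C2 = -3 and w'(0) = 5/3 - 6*C1 + 4*C2 = 1. Solving gives C1 = -1, C2 = -5/3.

w = -exp(-6*x) - 5*exp(4*x)/3 - exp(-5*x)/3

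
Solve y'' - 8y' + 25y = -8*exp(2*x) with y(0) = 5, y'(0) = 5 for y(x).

y = -8*exp(2*x)/13 - 211*exp(4*x)*sin(3*x)/39 + 73*cos(3*x)*exp(4*x)/13

Characteristic equation r² - 8r + 25 = 0 has discriminant (-8)² - 4·(25) = -36 < 0, so r = 4 ± 3i.
Hence y_h = C1*cos(3*x)*exp(4*x) + C2*exp(4*x)*sin(3*x).
Try y_p = A*exp(2*x). Substituting into the equation and dividing by exp(2*x) gives A = -8/13, so y_p = -8*exp(2*x)/13.
General solution: y = -8*exp(2*x)/13 + C1*cos(3*x)*exp(4*x) + C2*exp(4*x)*sin(3*x).
Apply the initial conditions: y(0) = -8/13 + C1 = 5 and y'(0) = -16/13 + 3*C2 + 4*C1 = 5. Solving gives C1 = 73/13, C2 = -211/39.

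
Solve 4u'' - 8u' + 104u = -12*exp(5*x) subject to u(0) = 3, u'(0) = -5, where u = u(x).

u = -3*exp(5*x)/41 - 316*exp(x)*sin(5*x)/205 + 126*cos(5*x)*exp(x)/41

Divide through by 4: u'' - 2u' + 26u = -3*exp(5*x).
Characteristic equation r² - 2r + 26 = 0 has discriminant (-2)² - 4·(26) = -100 < 0, so r = 1 ± 5i.
Hence u_h = C1*cos(5*x)*exp(x) + C2*exp(x)*sin(5*x).
Try u_p = A*exp(5*x). Substituting into the equation and dividing by exp(5*x) gives A = -3/41, so u_p = -3*exp(5*x)/41.
General solution: u = -3*exp(5*x)/41 + C1*cos(5*x)*exp(x) + C2*exp(x)*sin(5*x).
Apply the initial conditions: u(0) = -3/41 + C1 = 3 and u'(0) = -15/41 + C1 + 5*C2 = -5. Solving gives C1 = 126/41, C2 = -316/205.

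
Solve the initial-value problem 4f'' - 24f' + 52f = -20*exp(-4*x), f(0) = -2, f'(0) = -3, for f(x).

Divide through by 4: f'' - 6f' + 13f = -5*exp(-4*x).
Characteristic equation r² - 6r + 13 = 0 has discriminant (-6)² - 4·(13) = -16 < 0, so r = 3 ± 2i.
Hence f_h = C1*cos(2*x)*exp(3*x) + C2*exp(3*x)*sin(2*x).
Try f_p = A*exp(-4*x). Substituting into the equation and dividing by exp(-4*x) gives A = -5/53, so f_p = -5*exp(-4*x)/53.
General solution: f = -5*exp(-4*x)/53 + C1*cos(2*x)*exp(3*x) + C2*exp(3*x)*sin(2*x).
Apply the initial conditions: f(0) = -5/53 + C1 = -2 and f'(0) = 20/53 + 2*C2 + 3*C1 = -3. Solving gives C1 = -101/53, C2 = 62/53.

f = -5*exp(-4*x)/53 - 101*cos(2*x)*exp(3*x)/53 + 62*exp(3*x)*sin(2*x)/53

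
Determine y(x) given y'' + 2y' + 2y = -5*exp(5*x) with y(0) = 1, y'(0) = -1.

y = -5*exp(5*x)/37 + 30*exp(-x)*sin(x)/37 + 42*cos(x)*exp(-x)/37

Characteristic equation r² + 2r + 2 = 0 has discriminant (2)² - 4·(2) = -4 < 0, so r = -1 ± i.
Hence y_h = C1*cos(x)*exp(-x) + C2*exp(-x)*sin(x).
Try y_p = A*exp(5*x). Substituting into the equation and dividing by exp(5*x) gives A = -5/37, so y_p = -5*exp(5*x)/37.
General solution: y = -5*exp(5*x)/37 + C1*cos(x)*exp(-x) + C2*exp(-x)*sin(x).
Apply the initial conditions: y(0) = -5/37 + C1 = 1 and y'(0) = -25/37 + C2 - C1 = -1. Solving gives C1 = 42/37, C2 = 30/37.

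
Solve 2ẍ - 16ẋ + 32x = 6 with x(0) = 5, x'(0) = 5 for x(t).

Divide through by 2: x'' - 8x' + 16x = 3.
Characteristic equation r² - 8r + 16 = 0 has discriminant (-8)² - 4·(16) = 0, so r = 4 is a repeated root.
Hence x_h = (C1 + C2*t)*exp(4*t).
For the particular solution try x_p = A0. Substituting and matching coefficients of each power of t gives A0 = 3/16, so x_p = 3/16.
General solution: x = 3/16 + C1*exp(4*t) + C2*t*exp(4*t).
Apply the initial conditions: x(0) = 3/16 + C1 = 5 and x'(0) = C2 + 4*C1 = 5. Solving gives C1 = 77/16, C2 = -57/4.

x = 3/16 + 77*exp(4*t)/16 - 57*t*exp(4*t)/4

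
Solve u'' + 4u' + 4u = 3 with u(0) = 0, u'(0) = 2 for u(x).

u = 3/4 - 3*exp(-2*x)/4 + x*exp(-2*x)/2

Characteristic equation r² + 4r + 4 = 0 has discriminant (4)² - 4·(4) = 0, so r = -2 is a repeated root.
Hence u_h = (C1 + C2*x)*exp(-2*x).
For the particular solution try u_p = A0. Substituting and matching coefficients of each power of x gives A0 = 3/4, so u_p = 3/4.
General solution: u = 3/4 + C1*exp(-2*x) + C2*x*exp(-2*x).
Apply the initial conditions: u(0) = 3/4 + C1 = 0 and u'(0) = C2 - 2*C1 = 2. Solving gives C1 = -3/4, C2 = 1/2.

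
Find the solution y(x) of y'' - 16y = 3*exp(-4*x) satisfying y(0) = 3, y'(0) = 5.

Characteristic equation r² - 16 = 0 factors as (r + 4)(r - 4) = 0, so r = -4, 4.
Hence y_h = C1*exp(-4*x) + C2*exp(4*x).
Since exp(-4*x) solves the homogeneous equation (r = -4 is a root of multiplicity 1), multiply the trial by x. Try y_p = A*x*exp(-4*x). Substituting into the equation and dividing by exp(-4*x) gives A = -3/8, so y_p = -3*x*exp(-4*x)/8.
General solution: y = C1*exp(-4*x) + C2*exp(4*x) - 3*x*exp(-4*x)/8.
Apply the initial conditions: y(0) = C1 + C2 = 3 and y'(0) = -3/8 - 4*C1 + 4*C2 = 5. Solving gives C1 = 53/64, C2 = 139/64.

y = 53*exp(-4*x)/64 + 139*exp(4*x)/64 - 3*x*exp(-4*x)/8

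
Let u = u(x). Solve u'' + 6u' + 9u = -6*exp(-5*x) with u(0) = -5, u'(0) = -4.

Characteristic equation r² + 6r + 9 = 0 has discriminant (6)² - 4·(9) = 0, so r = -3 is a repeated root.
Hence u_h = (C1 + C2*x)*exp(-3*x).
Try u_p = A*exp(-5*x). Substituting into the equation and dividing by exp(-5*x) gives A = -3/2, so u_p = -3*exp(-5*x)/2.
General solution: u = -3*exp(-5*x)/2 + C1*exp(-3*x) + C2*x*exp(-3*x).
Apply the initial conditions: u(0) = -3/2 + C1 = -5 and u'(0) = 15/2 + C2 - 3*C1 = -4. Solving gives C1 = -7/2, C2 = -22.

u = -7*exp(-3*x)/2 - 3*exp(-5*x)/2 - 22*x*exp(-3*x)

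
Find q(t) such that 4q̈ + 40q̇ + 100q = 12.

Divide through by 4: q'' + 10q' + 25q = 3.
Characteristic equation r² + 10r + 25 = 0 has discriminant (10)² - 4·(25) = 0, so r = -5 is a repeated root.
Hence q_h = (C1 + C2*t)*exp(-5*t).
For the particular solution try q_p = A0. Substituting and matching coefficients of each power of t gives A0 = 3/25, so q_p = 3/25.

q = 3/25 + C1*exp(-5*t) + C2*t*exp(-5*t)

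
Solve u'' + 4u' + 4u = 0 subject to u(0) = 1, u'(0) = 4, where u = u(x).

u = 6*x*exp(-2*x) + exp(-2*x)

Characteristic equation r² + 4r + 4 = 0 has discriminant (4)² - 4·(4) = 0, so r = -2 is a repeated root.
Hence u_h = (C1 + C2*x)*exp(-2*x).
Apply the initial conditions: u(0) = C1 = 1 and u'(0) = C2 - 2*C1 = 4. Solving gives C1 = 1, C2 = 6.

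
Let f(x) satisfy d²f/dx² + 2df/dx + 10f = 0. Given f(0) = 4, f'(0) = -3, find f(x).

f = 4*cos(3*x)*exp(-x) + exp(-x)*sin(3*x)/3

Characteristic equation r² + 2r + 10 = 0 has discriminant (2)² - 4·(10) = -36 < 0, so r = -1 ± 3i.
Hence f_h = C1*cos(3*x)*exp(-x) + C2*exp(-x)*sin(3*x).
Apply the initial conditions: f(0) = C1 = 4 and f'(0) = -C1 + 3*C2 = -3. Solving gives C1 = 4, C2 = 1/3.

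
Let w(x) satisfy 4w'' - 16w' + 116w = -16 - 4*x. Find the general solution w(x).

Divide through by 4: w'' - 4w' + 29w = -4 - x.
Characteristic equation r² - 4r + 29 = 0 has discriminant (-4)² - 4·(29) = -100 < 0, so r = 2 ± 5i.
Hence w_h = C1*cos(5*x)*exp(2*x) + C2*exp(2*x)*sin(5*x).
For the particular solution try w_p = A0 + A1*x. Substituting and matching coefficients of each power of x gives A0 = -120/841, A1 = -1/29, so w_p = -120/841 - x/29.

w = -120/841 - x/29 + C1*cos(5*x)*exp(2*x) + C2*exp(2*x)*sin(5*x)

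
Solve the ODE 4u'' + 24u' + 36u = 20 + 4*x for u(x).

Divide through by 4: u'' + 6u' + 9u = 5 + x.
Characteristic equation r² + 6r + 9 = 0 has discriminant (6)² - 4·(9) = 0, so r = -3 is a repeated root.
Hence u_h = (C1 + C2*x)*exp(-3*x).
For the particular solution try u_p = A0 + A1*x. Substituting and matching coefficients of each power of x gives A0 = 13/27, A1 = 1/9, so u_p = 13/27 + x/9.

u = 13/27 + x/9 + C1*exp(-3*x) + C2*x*exp(-3*x)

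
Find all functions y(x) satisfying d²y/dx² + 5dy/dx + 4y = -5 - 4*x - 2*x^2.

Characteristic equation r² + 5r + 4 = 0 factors as (r + 4)(r + 1) = 0, so r = -4, -1.
Hence y_h = C1*exp(-4*x) + C2*exp(-x).
For the particular solution try y_p = A0 + A1*x + A2*x^2. Substituting and matching coefficients of each power of x gives A0 = -21/16, A1 = 1/4, A2 = -1/2, so y_p = -21/16 - x^2/2 + x/4.

y = -21/16 - x**2/2 + x/4 + C1*exp(-4*x) + C2*exp(-x)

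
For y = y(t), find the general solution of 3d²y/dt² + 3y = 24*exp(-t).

Divide through by 3: y'' + y = 8*exp(-t).
Characteristic equation r² + 1 = 0 has discriminant (0)² - 4·(1) = -4 < 0, so r = ± i.
Hence y_h = C1*cos(t) + C2*sin(t).
Try y_p = A*exp(-t). Substituting into the equation and dividing by exp(-t) gives A = 4, so y_p = 4*exp(-t).

y = 4*exp(-t) + C1*cos(t) + C2*sin(t)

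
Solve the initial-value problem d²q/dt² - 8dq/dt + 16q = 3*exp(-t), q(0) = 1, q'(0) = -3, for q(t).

Characteristic equation r² - 8r + 16 = 0 has discriminant (-8)² - 4·(16) = 0, so r = 4 is a repeated root.
Hence q_h = (C1 + C2*t)*exp(4*t).
Try q_p = A*exp(-t). Substituting into the equation and dividing by exp(-t) gives A = 3/25, so q_p = 3*exp(-t)/25.
General solution: q = 3*exp(-t)/25 + C1*exp(4*t) + C2*t*exp(4*t).
Apply the initial conditions: q(0) = 3/25 + C1 = 1 and q'(0) = -3/25 + C2 + 4*C1 = -3. Solving gives C1 = 22/25, C2 = -32/5.

q = 3*exp(-t)/25 + 22*exp(4*t)/25 - 32*t*exp(4*t)/5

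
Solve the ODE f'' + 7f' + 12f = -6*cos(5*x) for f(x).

f = -105*sin(5*x)/697 + 39*cos(5*x)/697 + C1*exp(-3*x) + C2*exp(-4*x)

Characteristic equation r² + 7r + 12 = 0 factors as (r + 3)(r + 4) = 0, so r = -3, -4.
Hence f_h = C1*exp(-3*x) + C2*exp(-4*x).
Try f_p = A*cos(5*x) + B*sin(5*x). Substituting and equating the coefficients of cos(5x) and sin(5x) gives A = 39/697, B = -105/697, so f_p = -105*sin(5*x)/697 + 39*cos(5*x)/697.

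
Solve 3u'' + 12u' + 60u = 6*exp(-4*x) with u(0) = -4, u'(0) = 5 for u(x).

Divide through by 3: u'' + 4u' + 20u = 2*exp(-4*x).
Characteristic equation r² + 4r + 20 = 0 has discriminant (4)² - 4·(20) = -64 < 0, so r = -2 ± 4i.
Hence u_h = C1*cos(4*x)*exp(-2*x) + C2*exp(-2*x)*sin(4*x).
Try u_p = A*exp(-4*x). Substituting into the equation and dividing by exp(-4*x) gives A = 1/10, so u_p = exp(-4*x)/10.
General solution: u = exp(-4*x)/10 + C1*cos(4*x)*exp(-2*x) + C2*exp(-2*x)*sin(4*x).
Apply the initial conditions: u(0) = 1/10 + C1 = -4 and u'(0) = -2/5 - 2*C1 + 4*C2 = 5. Solving gives C1 = -41/10, C2 = -7/10.

u = exp(-4*x)/10 - 41*cos(4*x)*exp(-2*x)/10 - 7*exp(-2*x)*sin(4*x)/10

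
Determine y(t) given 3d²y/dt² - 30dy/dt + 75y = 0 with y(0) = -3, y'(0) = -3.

Divide through by 3: y'' - 10y' + 25y = 0.
Characteristic equation r² - 10r + 25 = 0 has discriminant (-10)² - 4·(25) = 0, so r = 5 is a repeated root.
Hence y_h = (C1 + C2*t)*exp(5*t).
Apply the initial conditions: y(0) = C1 = -3 and y'(0) = C2 + 5*C1 = -3. Solving gives C1 = -3, C2 = 12.

y = -3*exp(5*t) + 12*t*exp(5*t)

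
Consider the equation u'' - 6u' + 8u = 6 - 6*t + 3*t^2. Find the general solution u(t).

Characteristic equation r² - 6r + 8 = 0 factors as (r - 2)(r - 4) = 0, so r = 2, 4.
Hence u_h = C1*exp(2*t) + C2*exp(4*t).
For the particular solution try u_p = A0 + A1*t + A2*t^2. Substituting and matching coefficients of each power of t gives A0 = 33/64, A1 = -3/16, A2 = 3/8, so u_p = 33/64 - 3*t/16 + 3*t^2/8.

u = 33/64 - 3*t/16 + 3*t**2/8 + C1*exp(2*t) + C2*exp(4*t)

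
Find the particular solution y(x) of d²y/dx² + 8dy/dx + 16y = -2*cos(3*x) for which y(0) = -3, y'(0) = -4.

y = -1861*exp(-4*x)/625 - 48*sin(3*x)/625 - 14*cos(3*x)/625 - 392*x*exp(-4*x)/25

Characteristic equation r² + 8r + 16 = 0 has discriminant (8)² - 4·(16) = 0, so r = -4 is a repeated root.
Hence y_h = (C1 + C2*x)*exp(-4*x).
Try y_p = A*cos(3*x) + B*sin(3*x). Substituting and equating the coefficients of cos(3x) and sin(3x) gives A = -14/625, B = -48/625, so y_p = -48*sin(3*x)/625 - 14*cos(3*x)/625.
General solution: y = -48*sin(3*x)/625 - 14*cos(3*x)/625 + C1*exp(-4*x) + C2*x*exp(-4*x).
Apply the initial conditions: y(0) = -14/625 + C1 = -3 and y'(0) = -144/625 + C2 - 4*C1 = -4. Solving gives C1 = -1861/625, C2 = -392/25.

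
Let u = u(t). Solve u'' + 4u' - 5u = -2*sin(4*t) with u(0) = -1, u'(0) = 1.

u = -38*exp(t)/51 - 37*exp(-5*t)/123 + 32*cos(4*t)/697 + 42*sin(4*t)/697

Characteristic equation r² + 4r - 5 = 0 factors as (r + 5)(r - 1) = 0, so r = -5, 1.
Hence u_h = C1*exp(-5*t) + C2*exp(t).
Try u_p = A*cos(4*t) + B*sin(4*t). Substituting and equating the coefficients of cos(4t) and sin(4t) gives A = 32/697, B = 42/697, so u_p = 32*cos(4*t)/697 + 42*sin(4*t)/697.
General solution: u = 32*cos(4*t)/697 + 42*sin(4*t)/697 + C1*exp(-5*t) + C2*exp(t).
Apply the initial conditions: u(0) = 32/697 + C1 + C2 = -1 and u'(0) = 168/697 + C2 - 5*C1 = 1. Solving gives C1 = -37/123, C2 = -38/51.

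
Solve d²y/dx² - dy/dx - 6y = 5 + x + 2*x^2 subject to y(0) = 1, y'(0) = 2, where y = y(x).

y = -101/108 - x**2/3 - x/18 + 3*exp(-2*x)/4 + 32*exp(3*x)/27

Characteristic equation r² - r - 6 = 0 factors as (r + 2)(r - 3) = 0, so r = -2, 3.
Hence y_h = C1*exp(-2*x) + C2*exp(3*x).
For the particular solution try y_p = A0 + A1*x + A2*x^2. Substituting and matching coefficients of each power of x gives A0 = -101/108, A1 = -1/18, A2 = -1/3, so y_p = -101/108 - x^2/3 - x/18.
General solution: y = -101/108 - x^2/3 - x/18 + C1*exp(-2*x) + C2*exp(3*x).
Apply the initial conditions: y(0) = -101/108 + C1 + C2 = 1 and y'(0) = -1/18 - 2*C1 + 3*C2 = 2. Solving gives C1 = 3/4, C2 = 32/27.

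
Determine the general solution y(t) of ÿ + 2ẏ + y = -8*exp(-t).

Characteristic equation r² + 2r + 1 = 0 has discriminant (2)² - 4·(1) = 0, so r = -1 is a repeated root.
Hence y_h = (C1 + C2*t)*exp(-t).
Since exp(-t) solves the homogeneous equation (r = -1 is a root of multiplicity 2), multiply the trial by t^2. Try y_p = A*t^2*exp(-t). Substituting into the equation and dividing by exp(-t) gives A = -4, so y_p = -4*t^2*exp(-t).

y = C1*exp(-t) - 4*t**2*exp(-t) + C2*t*exp(-t)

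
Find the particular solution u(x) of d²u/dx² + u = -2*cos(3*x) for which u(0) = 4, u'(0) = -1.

u = -sin(x) + cos(3*x)/4 + 15*cos(x)/4

Characteristic equation r² + 1 = 0 has discriminant (0)² - 4·(1) = -4 < 0, so r = ± i.
Hence u_h = C1*cos(x) + C2*sin(x).
Try u_p = A*cos(3*x) + B*sin(3*x). Substituting and equating the coefficients of cos(3x) and sin(3x) gives A = 1/4, B = 0, so u_p = cos(3*x)/4.
General solution: u = cos(3*x)/4 + C1*cos(x) + C2*sin(x).
Apply the initial conditions: u(0) = 1/4 + C1 = 4 and u'(0) = C2 = -1. Solving gives C1 = 15/4, C2 = -1.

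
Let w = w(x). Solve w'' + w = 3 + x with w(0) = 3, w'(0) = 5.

Characteristic equation r² + 1 = 0 has discriminant (0)² - 4·(1) = -4 < 0, so r = ± i.
Hence w_h = C1*cos(x) + C2*sin(x).
For the particular solution try w_p = A0 + A1*x. Substituting and matching coefficients of each power of x gives A0 = 3, A1 = 1, so w_p = 3 + x.
General solution: w = 3 + x + C1*cos(x) + C2*sin(x).
Apply the initial conditions: w(0) = 3 + C1 = 3 and w'(0) = 1 + C2 = 5. Solving gives C1 = 0, C2 = 4.

w = 3 + x + 4*sin(x)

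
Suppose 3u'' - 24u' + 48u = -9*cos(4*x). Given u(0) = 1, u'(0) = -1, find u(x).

Divide through by 3: u'' - 8u' + 16u = -3*cos(4*x).
Characteristic equation r² - 8r + 16 = 0 has discriminant (-8)² - 4·(16) = 0, so r = 4 is a repeated root.
Hence u_h = (C1 + C2*x)*exp(4*x).
Try u_p = A*cos(4*x) + B*sin(4*x). Substituting and equating the coefficients of cos(4x) and sin(4x) gives A = 0, B = 3/32, so u_p = 3*sin(4*x)/32.
General solution: u = 3*sin(4*x)/32 + C1*exp(4*x) + C2*x*exp(4*x).
Apply the initial conditions: u(0) = C1 = 1 and u'(0) = 3/8 + C2 + 4*C1 = -1. Solving gives C1 = 1, C2 = -43/8.

u = 3*sin(4*x)/32 - 43*x*exp(4*x)/8 + exp(4*x)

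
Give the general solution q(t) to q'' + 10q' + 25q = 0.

q = C1*exp(-5*t) + C2*t*exp(-5*t)

Characteristic equation r² + 10r + 25 = 0 has discriminant (10)² - 4·(25) = 0, so r = -5 is a repeated root.
Hence q_h = (C1 + C2*t)*exp(-5*t).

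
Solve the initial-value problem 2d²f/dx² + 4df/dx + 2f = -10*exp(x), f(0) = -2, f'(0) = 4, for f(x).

Divide through by 2: f'' + 2f' + f = -5*exp(x).
Characteristic equation r² + 2r + 1 = 0 has discriminant (2)² - 4·(1) = 0, so r = -1 is a repeated root.
Hence f_h = (C1 + C2*x)*exp(-x).
Try f_p = A*exp(x). Substituting into the equation and dividing by exp(x) gives A = -5/4, so f_p = -5*exp(x)/4.
General solution: f = -5*exp(x)/4 + C1*exp(-x) + C2*x*exp(-x).
Apply the initial conditions: f(0) = -5/4 + C1 = -2 and f'(0) = -5/4 + C2 - C1 = 4. Solving gives C1 = -3/4, C2 = 9/2.

f = -5*exp(x)/4 - 3*exp(-x)/4 + 9*x*exp(-x)/2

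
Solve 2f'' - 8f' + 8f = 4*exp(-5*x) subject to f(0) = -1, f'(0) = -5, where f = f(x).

Divide through by 2: f'' - 4f' + 4f = 2*exp(-5*x).
Characteristic equation r² - 4r + 4 = 0 has discriminant (-4)² - 4·(4) = 0, so r = 2 is a repeated root.
Hence f_h = (C1 + C2*x)*exp(2*x).
Try f_p = A*exp(-5*x). Substituting into the equation and dividing by exp(-5*x) gives A = 2/49, so f_p = 2*exp(-5*x)/49.
General solution: f = 2*exp(-5*x)/49 + C1*exp(2*x) + C2*x*exp(2*x).
Apply the initial conditions: f(0) = 2/49 + C1 = -1 and f'(0) = -10/49 + C2 + 2*C1 = -5. Solving gives C1 = -51/49, C2 = -19/7.

f = -51*exp(2*x)/49 + 2*exp(-5*x)/49 - 19*x*exp(2*x)/7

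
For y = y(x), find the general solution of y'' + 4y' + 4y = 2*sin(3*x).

y = -24*cos(3*x)/169 - 10*sin(3*x)/169 + C1*exp(-2*x) + C2*x*exp(-2*x)

Characteristic equation r² + 4r + 4 = 0 has discriminant (4)² - 4·(4) = 0, so r = -2 is a repeated root.
Hence y_h = (C1 + C2*x)*exp(-2*x).
Try y_p = A*cos(3*x) + B*sin(3*x). Substituting and equating the coefficients of cos(3x) and sin(3x) gives A = -24/169, B = -10/169, so y_p = -24*cos(3*x)/169 - 10*sin(3*x)/169.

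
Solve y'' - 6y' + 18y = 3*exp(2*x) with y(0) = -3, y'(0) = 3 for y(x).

Characteristic equation r² - 6r + 18 = 0 has discriminant (-6)² - 4·(18) = -36 < 0, so r = 3 ± 3i.
Hence y_h = C1*cos(3*x)*exp(3*x) + C2*exp(3*x)*sin(3*x).
Try y_p = A*exp(2*x). Substituting into the equation and dividing by exp(2*x) gives A = 3/10, so y_p = 3*exp(2*x)/10.
General solution: y = 3*exp(2*x)/10 + C1*cos(3*x)*exp(3*x) + C2*exp(3*x)*sin(3*x).
Apply the initial conditions: y(0) = 3/10 + C1 = -3 and y'(0) = 3/5 + 3*C1 + 3*C2 = 3. Solving gives C1 = -33/10, C2 = 41/10.

y = 3*exp(2*x)/10 - 33*cos(3*x)*exp(3*x)/10 + 41*exp(3*x)*sin(3*x)/10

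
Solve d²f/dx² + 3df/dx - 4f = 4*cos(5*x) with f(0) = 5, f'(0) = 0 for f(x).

f = -58*cos(5*x)/533 + 30*sin(5*x)/533 + 221*exp(-4*x)/205 + 262*exp(x)/65

Characteristic equation r² + 3r - 4 = 0 factors as (r - 1)(r + 4) = 0, so r = 1, -4.
Hence f_h = C1*exp(x) + C2*exp(-4*x).
Try f_p = A*cos(5*x) + B*sin(5*x). Substituting and equating the coefficients of cos(5x) and sin(5x) gives A = -58/533, B = 30/533, so f_p = -58*cos(5*x)/533 + 30*sin(5*x)/533.
General solution: f = -58*cos(5*x)/533 + 30*sin(5*x)/533 + C1*exp(x) + C2*exp(-4*x).
Apply the initial conditions: f(0) = -58/533 + C1 + C2 = 5 and f'(0) = 150/533 + C1 - 4*C2 = 0. Solving gives C1 = 262/65, C2 = 221/205.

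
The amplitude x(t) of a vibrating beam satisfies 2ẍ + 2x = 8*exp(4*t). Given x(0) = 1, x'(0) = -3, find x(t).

Divide through by 2: x'' + x = 4*exp(4*t).
Characteristic equation r² + 1 = 0 has discriminant (0)² - 4·(1) = -4 < 0, so r = ± i.
Hence x_h = C1*cos(t) + C2*sin(t).
Try x_p = A*exp(4*t). Substituting into the equation and dividing by exp(4*t) gives A = 4/17, so x_p = 4*exp(4*t)/17.
General solution: x = 4*exp(4*t)/17 + C1*cos(t) + C2*sin(t).
Apply the initial conditions: x(0) = 4/17 + C1 = 1 and x'(0) = 16/17 + C2 = -3. Solving gives C1 = 13/17, C2 = -67/17.

x = -67*sin(t)/17 + 4*exp(4*t)/17 + 13*cos(t)/17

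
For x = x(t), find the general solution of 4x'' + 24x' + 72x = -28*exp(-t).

x = -7*exp(-t)/13 + C1*cos(3*t)*exp(-3*t) + C2*exp(-3*t)*sin(3*t)

Divide through by 4: x'' + 6x' + 18x = -7*exp(-t).
Characteristic equation r² + 6r + 18 = 0 has discriminant (6)² - 4·(18) = -36 < 0, so r = -3 ± 3i.
Hence x_h = C1*cos(3*t)*exp(-3*t) + C2*exp(-3*t)*sin(3*t).
Try x_p = A*exp(-t). Substituting into the equation and dividing by exp(-t) gives A = -7/13, so x_p = -7*exp(-t)/13.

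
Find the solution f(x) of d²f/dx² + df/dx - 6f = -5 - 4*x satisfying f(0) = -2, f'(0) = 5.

Characteristic equation r² + r - 6 = 0 factors as (r - 2)(r + 3) = 0, so r = 2, -3.
Hence f_h = C1*exp(2*x) + C2*exp(-3*x).
For the particular solution try f_p = A0 + A1*x. Substituting and matching coefficients of each power of x gives A0 = 17/18, A1 = 2/3, so f_p = 17/18 + 2*x/3.
General solution: f = 17/18 + 2*x/3 + C1*exp(2*x) + C2*exp(-3*x).
Apply the initial conditions: f(0) = 17/18 + C1 + C2 = -2 and f'(0) = 2/3 - 3*C2 + 2*C1 = 5. Solving gives C1 = -9/10, C2 = -92/45.

f = 17/18 - 92*exp(-3*x)/45 - 9*exp(2*x)/10 + 2*x/3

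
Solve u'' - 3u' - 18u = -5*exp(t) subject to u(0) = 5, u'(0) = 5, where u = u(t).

Characteristic equation r² - 3r - 18 = 0 factors as (r - 6)(r + 3) = 0, so r = 6, -3.
Hence u_h = C1*exp(6*t) + C2*exp(-3*t).
Try u_p = A*exp(t). Substituting into the equation and dividing by exp(t) gives A = 1/4, so u_p = exp(t)/4.
General solution: u = exp(t)/4 + C1*exp(6*t) + C2*exp(-3*t).
Apply the initial conditions: u(0) = 1/4 + C1 + C2 = 5 and u'(0) = 1/4 - 3*C2 + 6*C1 = 5. Solving gives C1 = 19/9, C2 = 95/36.

u = exp(t)/4 + 19*exp(6*t)/9 + 95*exp(-3*t)/36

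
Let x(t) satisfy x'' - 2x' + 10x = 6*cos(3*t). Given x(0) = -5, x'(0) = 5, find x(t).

x = -36*sin(3*t)/37 + 6*cos(3*t)/37 - 191*cos(3*t)*exp(t)/37 + 484*exp(t)*sin(3*t)/111

Characteristic equation r² - 2r + 10 = 0 has discriminant (-2)² - 4·(10) = -36 < 0, so r = 1 ± 3i.
Hence x_h = C1*cos(3*t)*exp(t) + C2*exp(t)*sin(3*t).
Try x_p = A*cos(3*t) + B*sin(3*t). Substituting and equating the coefficients of cos(3t) and sin(3t) gives A = 6/37, B = -36/37, so x_p = -36*sin(3*t)/37 + 6*cos(3*t)/37.
General solution: x = -36*sin(3*t)/37 + 6*cos(3*t)/37 + C1*cos(3*t)*exp(t) + C2*exp(t)*sin(3*t).
Apply the initial conditions: x(0) = 6/37 + C1 = -5 and x'(0) = -108/37 + C1 + 3*C2 = 5. Solving gives C1 = -191/37, C2 = 484/111.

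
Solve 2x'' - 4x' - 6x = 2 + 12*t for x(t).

Divide through by 2: x'' - 2x' - 3x = 1 + 6*t.
Characteristic equation r² - 2r - 3 = 0 factors as (r + 1)(r - 3) = 0, so r = -1, 3.
Hence x_h = C1*exp(-t) + C2*exp(3*t).
For the particular solution try x_p = A0 + A1*t. Substituting and matching coefficients of each power of t gives A0 = 1, A1 = -2, so x_p = 1 - 2*t.

x = 1 - 2*t + C1*exp(-t) + C2*exp(3*t)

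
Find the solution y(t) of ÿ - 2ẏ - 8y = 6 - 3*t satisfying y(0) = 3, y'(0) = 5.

Characteristic equation r² - 2r - 8 = 0 factors as (r - 4)(r + 2) = 0, so r = 4, -2.
Hence y_h = C1*exp(4*t) + C2*exp(-2*t).
For the particular solution try y_p = A0 + A1*t. Substituting and matching coefficients of each power of t gives A0 = -27/32, A1 = 3/8, so y_p = -27/32 + 3*t/8.
General solution: y = -27/32 + 3*t/8 + C1*exp(4*t) + C2*exp(-2*t).
Apply the initial conditions: y(0) = -27/32 + C1 + C2 = 3 and y'(0) = 3/8 - 2*C2 + 4*C1 = 5. Solving gives C1 = 197/96, C2 = 43/24.

y = -27/32 + 3*t/8 + 43*exp(-2*t)/24 + 197*exp(4*t)/96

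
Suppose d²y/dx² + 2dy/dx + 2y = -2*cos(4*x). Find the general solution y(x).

Characteristic equation r² + 2r + 2 = 0 has discriminant (2)² - 4·(2) = -4 < 0, so r = -1 ± i.
Hence y_h = C1*cos(x)*exp(-x) + C2*exp(-x)*sin(x).
Try y_p = A*cos(4*x) + B*sin(4*x). Substituting and equating the coefficients of cos(4x) and sin(4x) gives A = 7/65, B = -4/65, so y_p = -4*sin(4*x)/65 + 7*cos(4*x)/65.

y = -4*sin(4*x)/65 + 7*cos(4*x)/65 + C1*cos(x)*exp(-x) + C2*exp(-x)*sin(x)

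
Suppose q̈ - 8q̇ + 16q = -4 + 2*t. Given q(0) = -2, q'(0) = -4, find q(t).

q = -3/16 - 29*exp(4*t)/16 + t/8 + 25*t*exp(4*t)/8

Characteristic equation r² - 8r + 16 = 0 has discriminant (-8)² - 4·(16) = 0, so r = 4 is a repeated root.
Hence q_h = (C1 + C2*t)*exp(4*t).
For the particular solution try q_p = A0 + A1*t. Substituting and matching coefficients of each power of t gives A0 = -3/16, A1 = 1/8, so q_p = -3/16 + t/8.
General solution: q = -3/16 + t/8 + C1*exp(4*t) + C2*t*exp(4*t).
Apply the initial conditions: q(0) = -3/16 + C1 = -2 and q'(0) = 1/8 + C2 + 4*C1 = -4. Solving gives C1 = -29/16, C2 = 25/8.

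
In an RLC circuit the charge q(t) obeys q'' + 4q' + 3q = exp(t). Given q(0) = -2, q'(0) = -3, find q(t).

Characteristic equation r² + 4r + 3 = 0 factors as (r + 1)(r + 3) = 0, so r = -1, -3.
Hence q_h = C1*exp(-t) + C2*exp(-3*t).
Try q_p = A*exp(t). Substituting into the equation and dividing by exp(t) gives A = 1/8, so q_p = exp(t)/8.
General solution: q = exp(t)/8 + C1*exp(-t) + C2*exp(-3*t).
Apply the initial conditions: q(0) = 1/8 + C1 + C2 = -2 and q'(0) = 1/8 - C1 - 3*C2 = -3. Solving gives C1 = -19/4, C2 = 21/8.

q = -19*exp(-t)/4 + exp(t)/8 + 21*exp(-3*t)/8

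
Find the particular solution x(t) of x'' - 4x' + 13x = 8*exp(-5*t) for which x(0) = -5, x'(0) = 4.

Characteristic equation r² - 4r + 13 = 0 has discriminant (-4)² - 4·(13) = -36 < 0, so r = 2 ± 3i.
Hence x_h = C1*cos(3*t)*exp(2*t) + C2*exp(2*t)*sin(3*t).
Try x_p = A*exp(-5*t). Substituting into the equation and dividing by exp(-5*t) gives A = 4/29, so x_p = 4*exp(-5*t)/29.
General solution: x = 4*exp(-5*t)/29 + C1*cos(3*t)*exp(2*t) + C2*exp(2*t)*sin(3*t).
Apply the initial conditions: x(0) = 4/29 + C1 = -5 and x'(0) = -20/29 + 2*C1 + 3*C2 = 4. Solving gives C1 = -149/29, C2 = 434/87.

x = 4*exp(-5*t)/29 - 149*cos(3*t)*exp(2*t)/29 + 434*exp(2*t)*sin(3*t)/87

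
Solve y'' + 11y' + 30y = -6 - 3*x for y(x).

Characteristic equation r² + 11r + 30 = 0 factors as (r + 5)(r + 6) = 0, so r = -5, -6.
Hence y_h = C1*exp(-5*x) + C2*exp(-6*x).
For the particular solution try y_p = A0 + A1*x. Substituting and matching coefficients of each power of x gives A0 = -49/300, A1 = -1/10, so y_p = -49/300 - x/10.

y = -49/300 - x/10 + C1*exp(-5*x) + C2*exp(-6*x)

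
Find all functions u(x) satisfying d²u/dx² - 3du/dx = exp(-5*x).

u = C2 + exp(-5*x)/40 + C1*exp(3*x)

Characteristic equation r² - 3r = 0 factors as (r - 3)r = 0, so r = 3, 0.
Hence u_h = C1*exp(3*x) + C2.
Try u_p = A*exp(-5*x). Substituting into the equation and dividing by exp(-5*x) gives A = 1/40, so u_p = exp(-5*x)/40.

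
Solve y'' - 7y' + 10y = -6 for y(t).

Characteristic equation r² - 7r + 10 = 0 factors as (r - 2)(r - 5) = 0, so r = 2, 5.
Hence y_h = C1*exp(2*t) + C2*exp(5*t).
For the particular solution try y_p = A0. Substituting and matching coefficients of each power of t gives A0 = -3/5, so y_p = -3/5.

y = -3/5 + C1*exp(2*t) + C2*exp(5*t)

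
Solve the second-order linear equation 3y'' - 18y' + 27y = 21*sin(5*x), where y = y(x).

y = -28*sin(5*x)/289 + 105*cos(5*x)/578 + C1*exp(3*x) + C2*x*exp(3*x)

Divide through by 3: y'' - 6y' + 9y = 7*sin(5*x).
Characteristic equation r² - 6r + 9 = 0 has discriminant (-6)² - 4·(9) = 0, so r = 3 is a repeated root.
Hence y_h = (C1 + C2*x)*exp(3*x).
Try y_p = A*cos(5*x) + B*sin(5*x). Substituting and equating the coefficients of cos(5x) and sin(5x) gives A = 105/578, B = -28/289, so y_p = -28*sin(5*x)/289 + 105*cos(5*x)/578.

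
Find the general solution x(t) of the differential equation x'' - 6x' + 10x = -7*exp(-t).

x = -7*exp(-t)/17 + C1*cos(t)*exp(3*t) + C2*exp(3*t)*sin(t)

Characteristic equation r² - 6r + 10 = 0 has discriminant (-6)² - 4·(10) = -4 < 0, so r = 3 ± i.
Hence x_h = C1*cos(t)*exp(3*t) + C2*exp(3*t)*sin(t).
Try x_p = A*exp(-t). Substituting into the equation and dividing by exp(-t) gives A = -7/17, so x_p = -7*exp(-t)/17.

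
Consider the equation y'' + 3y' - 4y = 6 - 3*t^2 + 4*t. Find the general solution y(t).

y = -33/32 + t/8 + 3*t**2/4 + C1*exp(t) + C2*exp(-4*t)

Characteristic equation r² + 3r - 4 = 0 factors as (r - 1)(r + 4) = 0, so r = 1, -4.
Hence y_h = C1*exp(t) + C2*exp(-4*t).
For the particular solution try y_p = A0 + A1*t + A2*t^2. Substituting and matching coefficients of each power of t gives A0 = -33/32, A1 = 1/8, A2 = 3/4, so y_p = -33/32 + t/8 + 3*t^2/4.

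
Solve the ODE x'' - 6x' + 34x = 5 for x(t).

x = 5/34 + C1*cos(5*t)*exp(3*t) + C2*exp(3*t)*sin(5*t)

Characteristic equation r² - 6r + 34 = 0 has discriminant (-6)² - 4·(34) = -100 < 0, so r = 3 ± 5i.
Hence x_h = C1*cos(5*t)*exp(3*t) + C2*exp(3*t)*sin(5*t).
For the particular solution try x_p = A0. Substituting and matching coefficients of each power of t gives A0 = 5/34, so x_p = 5/34.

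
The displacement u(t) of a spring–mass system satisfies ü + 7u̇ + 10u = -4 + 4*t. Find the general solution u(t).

Characteristic equation r² + 7r + 10 = 0 factors as (r + 5)(r + 2) = 0, so r = -5, -2.
Hence u_h = C1*exp(-5*t) + C2*exp(-2*t).
For the particular solution try u_p = A0 + A1*t. Substituting and matching coefficients of each power of t gives A0 = -17/25, A1 = 2/5, so u_p = -17/25 + 2*t/5.

u = -17/25 + 2*t/5 + C1*exp(-5*t) + C2*exp(-2*t)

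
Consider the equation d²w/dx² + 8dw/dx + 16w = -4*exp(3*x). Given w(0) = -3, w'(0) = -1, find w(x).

Characteristic equation r² + 8r + 16 = 0 has discriminant (8)² - 4·(16) = 0, so r = -4 is a repeated root.
Hence w_h = (C1 + C2*x)*exp(-4*x).
Try w_p = A*exp(3*x). Substituting into the equation and dividing by exp(3*x) gives A = -4/49, so w_p = -4*exp(3*x)/49.
General solution: w = -4*exp(3*x)/49 + C1*exp(-4*x) + C2*x*exp(-4*x).
Apply the initial conditions: w(0) = -4/49 + C1 = -3 and w'(0) = -12/49 + C2 - 4*C1 = -1. Solving gives C1 = -143/49, C2 = -87/7.

w = -143*exp(-4*x)/49 - 4*exp(3*x)/49 - 87*x*exp(-4*x)/7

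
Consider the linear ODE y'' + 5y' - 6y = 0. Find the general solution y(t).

Characteristic equation r² + 5r - 6 = 0 factors as (r + 6)(r - 1) = 0, so r = -6, 1.
Hence y_h = C1*exp(-6*t) + C2*exp(t).

y = C1*exp(-6*t) + C2*exp(t)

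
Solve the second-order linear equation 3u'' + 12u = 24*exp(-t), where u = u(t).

Divide through by 3: u'' + 4u = 8*exp(-t).
Characteristic equation r² + 4 = 0 has discriminant (0)² - 4·(4) = -16 < 0, so r = ± 2i.
Hence u_h = C1*cos(2*t) + C2*sin(2*t).
Try u_p = A*exp(-t). Substituting into the equation and dividing by exp(-t) gives A = 8/5, so u_p = 8*exp(-t)/5.

u = 8*exp(-t)/5 + C1*cos(2*t) + C2*sin(2*t)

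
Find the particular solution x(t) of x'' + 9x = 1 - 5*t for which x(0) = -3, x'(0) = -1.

x = 1/9 - 28*cos(3*t)/9 - 5*t/9 - 4*sin(3*t)/27

Characteristic equation r² + 9 = 0 has discriminant (0)² - 4·(9) = -36 < 0, so r = ± 3i.
Hence x_h = C1*cos(3*t) + C2*sin(3*t).
For the particular solution try x_p = A0 + A1*t. Substituting and matching coefficients of each power of t gives A0 = 1/9, A1 = -5/9, so x_p = 1/9 - 5*t/9.
General solution: x = 1/9 - 5*t/9 + C1*cos(3*t) + C2*sin(3*t).
Apply the initial conditions: x(0) = 1/9 + C1 = -3 and x'(0) = -5/9 + 3*C2 = -1. Solving gives C1 = -28/9, C2 = -4/27.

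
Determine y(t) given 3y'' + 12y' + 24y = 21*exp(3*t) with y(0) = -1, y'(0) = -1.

y = 7*exp(3*t)/29 - 61*exp(-2*t)*sin(2*t)/29 - 36*cos(2*t)*exp(-2*t)/29

Divide through by 3: y'' + 4y' + 8y = 7*exp(3*t).
Characteristic equation r² + 4r + 8 = 0 has discriminant (4)² - 4·(8) = -16 < 0, so r = -2 ± 2i.
Hence y_h = C1*cos(2*t)*exp(-2*t) + C2*exp(-2*t)*sin(2*t).
Try y_p = A*exp(3*t). Substituting into the equation and dividing by exp(3*t) gives A = 7/29, so y_p = 7*exp(3*t)/29.
General solution: y = 7*exp(3*t)/29 + C1*cos(2*t)*exp(-2*t) + C2*exp(-2*t)*sin(2*t).
Apply the initial conditions: y(0) = 7/29 + C1 = -1 and y'(0) = 21/29 - 2*C1 + 2*C2 = -1. Solving gives C1 = -36/29, C2 = -61/29.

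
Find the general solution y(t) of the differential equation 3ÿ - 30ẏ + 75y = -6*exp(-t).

Divide through by 3: y'' - 10y' + 25y = -2*exp(-t).
Characteristic equation r² - 10r + 25 = 0 has discriminant (-10)² - 4·(25) = 0, so r = 5 is a repeated root.
Hence y_h = (C1 + C2*t)*exp(5*t).
Try y_p = A*exp(-t). Substituting into the equation and dividing by exp(-t) gives A = -1/18, so y_p = -exp(-t)/18.

y = -exp(-t)/18 + C1*exp(5*t) + C2*t*exp(5*t)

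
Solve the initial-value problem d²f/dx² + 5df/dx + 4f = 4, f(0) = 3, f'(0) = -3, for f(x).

Characteristic equation r² + 5r + 4 = 0 factors as (r + 4)(r + 1) = 0, so r = -4, -1.
Hence f_h = C1*exp(-4*x) + C2*exp(-x).
For the particular solution try f_p = A0. Substituting and matching coefficients of each power of x gives A0 = 1, so f_p = 1.
General solution: f = 1 + C1*exp(-4*x) + C2*exp(-x).
Apply the initial conditions: f(0) = 1 + C1 + C2 = 3 and f'(0) = -C2 - 4*C1 = -3. Solving gives C1 = 1/3, C2 = 5/3.

f = 1 + exp(-4*x)/3 + 5*exp(-x)/3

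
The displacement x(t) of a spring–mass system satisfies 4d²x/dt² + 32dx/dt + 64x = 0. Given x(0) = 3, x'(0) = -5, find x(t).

Divide through by 4: x'' + 8x' + 16x = 0.
Characteristic equation r² + 8r + 16 = 0 has discriminant (8)² - 4·(16) = 0, so r = -4 is a repeated root.
Hence x_h = (C1 + C2*t)*exp(-4*t).
Apply the initial conditions: x(0) = C1 = 3 and x'(0) = C2 - 4*C1 = -5. Solving gives C1 = 3, C2 = 7.

x = 3*exp(-4*t) + 7*t*exp(-4*t)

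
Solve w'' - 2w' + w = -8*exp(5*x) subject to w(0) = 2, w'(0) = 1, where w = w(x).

Characteristic equation r² - 2r + 1 = 0 has discriminant (-2)² - 4·(1) = 0, so r = 1 is a repeated root.
Hence w_h = (C1 + C2*x)*exp(x).
Try w_p = A*exp(5*x). Substituting into the equation and dividing by exp(5*x) gives A = -1/2, so w_p = -exp(5*x)/2.
General solution: w = -exp(5*x)/2 + C1*exp(x) + C2*x*exp(x).
Apply the initial conditions: w(0) = -1/2 + C1 = 2 and w'(0) = -5/2 + C1 + C2 = 1. Solving gives C1 = 5/2, C2 = 1.

w = -exp(5*x)/2 + 5*exp(x)/2 + x*exp(x)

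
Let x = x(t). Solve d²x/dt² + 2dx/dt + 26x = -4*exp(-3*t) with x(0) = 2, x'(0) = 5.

x = -4*exp(-3*t)/29 + 39*exp(-t)*sin(5*t)/29 + 62*cos(5*t)*exp(-t)/29

Characteristic equation r² + 2r + 26 = 0 has discriminant (2)² - 4·(26) = -100 < 0, so r = -1 ± 5i.
Hence x_h = C1*cos(5*t)*exp(-t) + C2*exp(-t)*sin(5*t).
Try x_p = A*exp(-3*t). Substituting into the equation and dividing by exp(-3*t) gives A = -4/29, so x_p = -4*exp(-3*t)/29.
General solution: x = -4*exp(-3*t)/29 + C1*cos(5*t)*exp(-t) + C2*exp(-t)*sin(5*t).
Apply the initial conditions: x(0) = -4/29 + C1 = 2 and x'(0) = 12/29 - C1 + 5*C2 = 5. Solving gives C1 = 62/29, C2 = 39/29.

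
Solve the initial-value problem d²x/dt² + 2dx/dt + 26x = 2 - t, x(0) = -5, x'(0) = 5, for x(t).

Characteristic equation r² + 2r + 26 = 0 has discriminant (2)² - 4·(26) = -100 < 0, so r = -1 ± 5i.
Hence x_h = C1*cos(5*t)*exp(-t) + C2*exp(-t)*sin(5*t).
For the particular solution try x_p = A0 + A1*t. Substituting and matching coefficients of each power of t gives A0 = 27/338, A1 = -1/26, so x_p = 27/338 - t/26.
General solution: x = 27/338 - t/26 + C1*cos(5*t)*exp(-t) + C2*exp(-t)*sin(5*t).
Apply the initial conditions: x(0) = 27/338 + C1 = -5 and x'(0) = -1/26 - C1 + 5*C2 = 5. Solving gives C1 = -1717/338, C2 = -7/845.

x = 27/338 - t/26 - 1717*cos(5*t)*exp(-t)/338 - 7*exp(-t)*sin(5*t)/845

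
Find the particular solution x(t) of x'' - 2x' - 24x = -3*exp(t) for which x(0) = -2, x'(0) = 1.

Characteristic equation r² - 2r - 24 = 0 factors as (r + 4)(r - 6) = 0, so r = -4, 6.
Hence x_h = C1*exp(-4*t) + C2*exp(6*t).
Try x_p = A*exp(t). Substituting into the equation and dividing by exp(t) gives A = 3/25, so x_p = 3*exp(t)/25.
General solution: x = 3*exp(t)/25 + C1*exp(-4*t) + C2*exp(6*t).
Apply the initial conditions: x(0) = 3/25 + C1 + C2 = -2 and x'(0) = 3/25 - 4*C1 + 6*C2 = 1. Solving gives C1 = -34/25, C2 = -19/25.

x = -34*exp(-4*t)/25 - 19*exp(6*t)/25 + 3*exp(t)/25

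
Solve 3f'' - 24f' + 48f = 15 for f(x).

Divide through by 3: f'' - 8f' + 16f = 5.
Characteristic equation r² - 8r + 16 = 0 has discriminant (-8)² - 4·(16) = 0, so r = 4 is a repeated root.
Hence f_h = (C1 + C2*x)*exp(4*x).
For the particular solution try f_p = A0. Substituting and matching coefficients of each power of x gives A0 = 5/16, so f_p = 5/16.

f = 5/16 + C1*exp(4*x) + C2*x*exp(4*x)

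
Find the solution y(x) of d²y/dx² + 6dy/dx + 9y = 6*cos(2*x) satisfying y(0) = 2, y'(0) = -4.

Characteristic equation r² + 6r + 9 = 0 has discriminant (6)² - 4·(9) = 0, so r = -3 is a repeated root.
Hence y_h = (C1 + C2*x)*exp(-3*x).
Try y_p = A*cos(2*x) + B*sin(2*x). Substituting and equating the coefficients of cos(2x) and sin(2x) gives A = 30/169, B = 72/169, so y_p = 30*cos(2*x)/169 + 72*sin(2*x)/169.
General solution: y = 30*cos(2*x)/169 + 72*sin(2*x)/169 + C1*exp(-3*x) + C2*x*exp(-3*x).
Apply the initial conditions: y(0) = 30/169 + C1 = 2 and y'(0) = 144/169 + C2 - 3*C1 = -4. Solving gives C1 = 308/169, C2 = 8/13.

y = 30*cos(2*x)/169 + 72*sin(2*x)/169 + 308*exp(-3*x)/169 + 8*x*exp(-3*x)/13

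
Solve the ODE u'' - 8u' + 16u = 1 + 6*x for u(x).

u = 1/4 + 3*x/8 + C1*exp(4*x) + C2*x*exp(4*x)

Characteristic equation r² - 8r + 16 = 0 has discriminant (-8)² - 4·(16) = 0, so r = 4 is a repeated root.
Hence u_h = (C1 + C2*x)*exp(4*x).
For the particular solution try u_p = A0 + A1*x. Substituting and matching coefficients of each power of x gives A0 = 1/4, A1 = 3/8, so u_p = 1/4 + 3*x/8.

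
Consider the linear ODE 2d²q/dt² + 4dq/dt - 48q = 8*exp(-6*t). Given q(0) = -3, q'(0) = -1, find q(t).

q = -93*exp(4*t)/50 - 57*exp(-6*t)/50 - 2*t*exp(-6*t)/5

Divide through by 2: q'' + 2q' - 24q = 4*exp(-6*t).
Characteristic equation r² + 2r - 24 = 0 factors as (r - 4)(r + 6) = 0, so r = 4, -6.
Hence q_h = C1*exp(4*t) + C2*exp(-6*t).
Since exp(-6*t) solves the homogeneous equation (r = -6 is a root of multiplicity 1), multiply the trial by t. Try q_p = A*t*exp(-6*t). Substituting into the equation and dividing by exp(-6*t) gives A = -2/5, so q_p = -2*t*exp(-6*t)/5.
General solution: q = C1*exp(4*t) + C2*exp(-6*t) - 2*t*exp(-6*t)/5.
Apply the initial conditions: q(0) = C1 + C2 = -3 and q'(0) = -2/5 - 6*C2 + 4*C1 = -1. Solving gives C1 = -93/50, C2 = -57/50.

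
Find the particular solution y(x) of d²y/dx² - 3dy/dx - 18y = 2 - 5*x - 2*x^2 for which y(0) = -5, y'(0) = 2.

Characteristic equation r² - 3r - 18 = 0 factors as (r - 6)(r + 3) = 0, so r = 6, -3.
Hence y_h = C1*exp(6*x) + C2*exp(-3*x).
For the particular solution try y_p = A0 + A1*x + A2*x^2. Substituting and matching coefficients of each power of x gives A0 = -5/36, A1 = 13/54, A2 = 1/9, so y_p = -5/36 + x^2/9 + 13*x/54.
General solution: y = -5/36 + x^2/9 + 13*x/54 + C1*exp(6*x) + C2*exp(-3*x).
Apply the initial conditions: y(0) = -5/36 + C1 + C2 = -5 and y'(0) = 13/54 - 3*C2 + 6*C1 = 2. Solving gives C1 = -1385/972, C2 = -835/243.

y = -5/36 - 1385*exp(6*x)/972 - 835*exp(-3*x)/243 + x**2/9 + 13*x/54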